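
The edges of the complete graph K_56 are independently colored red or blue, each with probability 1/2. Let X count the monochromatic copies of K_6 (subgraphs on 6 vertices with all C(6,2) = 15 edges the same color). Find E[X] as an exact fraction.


Let X = Σ_S X_S over the C(56, 6) = 32468436 subsets S of size 6, where X_S = 1 if the K_6 on S is monochromatic.
For a fixed S, the K_6 on S has C(6, 2) = 15 edges. P[all 15 edges red] = (1/2)^15, and likewise for blue, so P[monochromatic] = 2·(1/2)^15 = 2^{1 − 15} = 1/16384.
By linearity: E[X] = C(56, 6) · 2^{1 − 15} = 32468436 · 1/16384 = 8117109/4096.
Numerically: E[X] ≈ 1981.716064.

E[X] = C(56,6)·2^(1−C(6,2)) = 8117109/4096 ≈ 1981.716064.


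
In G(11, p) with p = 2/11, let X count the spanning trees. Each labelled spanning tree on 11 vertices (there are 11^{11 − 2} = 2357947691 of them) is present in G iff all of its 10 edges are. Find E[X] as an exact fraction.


K_11 has 11^{11 − 2} = 2357947691 labelled spanning trees.
For each such spanning tree H, let X_H = 1 if all 10 edges of H are present in G. Then P[X_H = 1] = p^{10} = (2/11)^{10} = 1024/25937424601.
Summing the indicators: E[X] = Σ_H E[X_H] = 2357947691 · p^{10} = 2357947691 · 1024/25937424601 = 1024/11.
Numerically: E[X] ≈ 93.1.

E[X] = 2357947691 · (2/11)^{10} = 1024/11 ≈ 93.1.


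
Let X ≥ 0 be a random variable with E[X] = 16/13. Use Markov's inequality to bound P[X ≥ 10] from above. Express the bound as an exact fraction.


μ = E[X] = 16/13, a = 10.
Markov: P[X ≥ 10] ≤ μ/a = (16/13)/10 = 8/65.
Numerically: ≈ 0.12308.
(Since a = 10 > μ = 1.23077, the bound 8/65 is < 1 and informative.)

P[X ≥ 10] ≤ 8/65 ≈ 0.12308.


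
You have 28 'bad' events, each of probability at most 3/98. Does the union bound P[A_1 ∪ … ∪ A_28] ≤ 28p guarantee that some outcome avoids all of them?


Union bound: P[∪_{i=1}^{28} A_i] ≤ Σ_i P[A_i] ≤ 28·p = 28·(3/98) = 6/7.
Numerically: 6/7 ≈ 0.857143.
Is 6/7 < 1? YES.
Since P[∪ A_i] ≤ 6/7 < 1, the complement has P[∩ A_i^c] ≥ 1 − 6/7 = 1/7 > 0, so some outcome avoids every A_i.

28·p = 6/7 ≈ 0.857143; existence CERTIFIED by the union bound.


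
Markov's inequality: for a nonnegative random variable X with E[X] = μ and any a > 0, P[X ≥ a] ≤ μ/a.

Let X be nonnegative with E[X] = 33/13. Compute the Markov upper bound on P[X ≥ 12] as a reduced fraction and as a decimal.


μ = E[X] = 33/13, a = 12.
Markov: P[X ≥ 12] ≤ μ/a = (33/13)/12 = 11/52.
Numerically: ≈ 0.2115.
(Since a = 12 > μ = 2.5385, the bound 11/52 is < 1 and informative.)

P[X ≥ 12] ≤ 11/52 ≈ 0.2115.


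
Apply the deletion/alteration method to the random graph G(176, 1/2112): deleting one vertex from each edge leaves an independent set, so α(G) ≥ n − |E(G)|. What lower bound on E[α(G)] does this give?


E[|E(G)|] = C(176, 2)·p = 15400 · (1/2112) = 175/24.
E[α(G)] ≥ n − E[|E(G)|] = 176 − 175/24 = 4049/24.
Numerically: ≈ 168.708.
(This is only a lower bound; the true E[α(G)] may be larger.)

E[α(G)] ≥ 4049/24 ≈ 168.708.


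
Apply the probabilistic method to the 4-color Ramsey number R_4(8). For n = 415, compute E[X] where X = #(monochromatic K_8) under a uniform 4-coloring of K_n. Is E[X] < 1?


E[X] = C(415, 8) · 4^{1 − 28} = 20388455694719685 · 4^{−27} = 20388455694719685/18014398509481984.
As a reduced fraction: E[X] = 20388455694719685/18014398509481984 ≈ 1.132.
Is E[X] < 1? NO.
Since E[X] ≥ 1, the first-moment bound is inconclusive at n = 415; it does NOT by itself certify R_4(8) > 415.

E[X] = 20388455694719685/18014398509481984 ≈ 1.132; E[X] ≥ 1; first-moment method inconclusive here.


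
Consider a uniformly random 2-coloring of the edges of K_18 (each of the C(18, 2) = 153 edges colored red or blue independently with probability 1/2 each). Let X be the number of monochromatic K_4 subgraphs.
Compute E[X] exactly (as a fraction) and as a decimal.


Let X = Σ_S X_S over the C(18, 4) = 3060 subsets S of size 4, where X_S = 1 if the K_4 on S is monochromatic.
For a fixed S, the K_4 on S has C(4, 2) = 6 edges. P[all 6 edges red] = (1/2)^6, and likewise for blue, so P[monochromatic] = 2·(1/2)^6 = 2^{1 − 6} = 1/32.
Summing: E[X] = C(18, 4) · 2^{1 − 6} = 3060 · 1/32 = 765/8.
Numerically: E[X] ≈ 95.6250.

E[X] = C(18,4)·2^(1−C(4,2)) = 765/8 ≈ 95.6250.


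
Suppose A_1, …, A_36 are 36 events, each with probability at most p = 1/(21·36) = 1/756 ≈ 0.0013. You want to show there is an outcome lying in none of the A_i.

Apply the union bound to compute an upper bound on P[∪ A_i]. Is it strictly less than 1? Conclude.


Union bound: P[∪_{i=1}^{36} A_i] ≤ Σ_i P[A_i] ≤ 36·p = 36·(1/756) = 1/21.
Numerically: 1/21 ≈ 0.0476.
Is 1/21 < 1? YES.
Since P[∪ A_i] ≤ 1/21 < 1, the complement has P[∩ A_i^c] ≥ 1 − 1/21 = 20/21 > 0, so some outcome avoids every A_i.

36·p = 1/21 ≈ 0.0476; existence CERTIFIED by the union bound.


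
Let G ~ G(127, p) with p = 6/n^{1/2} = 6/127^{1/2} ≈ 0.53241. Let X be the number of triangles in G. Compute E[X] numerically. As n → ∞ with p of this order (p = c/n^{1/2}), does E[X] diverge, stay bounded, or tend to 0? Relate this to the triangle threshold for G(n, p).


Number of potential triangles: C(127, 3) = 333375.
Each occurs with probability p³ ≈ (0.53241)³ ≈ 1.5092048e-01.
By linearity: E[X] = C(127, 3)·p³ ≈ 333375 · 1.5092048e-01 ≈ 50313.11408.
Since α = 1/2 < 1, p = c/n^{1/2} ≫ 1/n is above the triangle threshold p ~ 1/n. Asymptotically E[X] ~ (c³/6)·n^{3(1−α)} = (6³/6)·n^{1.5} → ∞; triangles are abundant w.h.p.

E[X] ≈ 50313.11408; in regime p = Θ(1/n^{1/2}) E[X] diverges (above the triangle threshold p ~ 1/n).


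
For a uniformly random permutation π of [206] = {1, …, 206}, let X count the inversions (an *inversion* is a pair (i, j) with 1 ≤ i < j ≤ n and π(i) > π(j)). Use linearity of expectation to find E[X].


Write X = Σ X_I over the C(206, 2) = 21115 pairs i < j, with X_I the indicator of one inversion.
There are 21115 indicators.
For each fixed pair i < j, the values π(i) and π(j) are two distinct elements of {1, …, 206} in uniformly random order; by symmetry P[π(i) > π(j)] = 1/2.
By linearity: E[X] = 21115 · (1/2) = C(206, 2) · (1/2) = 21115/2 = 21115/2 ≈ 10557.5000.

E[X] = 21115/2 = 10557.5000.


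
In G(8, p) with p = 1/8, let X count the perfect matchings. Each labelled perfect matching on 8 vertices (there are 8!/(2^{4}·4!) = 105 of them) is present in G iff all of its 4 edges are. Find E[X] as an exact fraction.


K_8 has 8!/(2^{4}·4!) = 105 labelled perfect matchings.
For each such perfect matching H, let X_H = 1 if all 4 edges of H are present in G. Then P[X_H = 1] = p^{4} = (1/8)^{4} = 1/4096.
By linearity of expectation: E[X] = Σ_H E[X_H] = 105 · p^{4} = 105 · 1/4096 = 105/4096.
Numerically: E[X] ≈ 0.02563.

E[X] = 105 · (1/8)^{4} = 105/4096 ≈ 0.02563.


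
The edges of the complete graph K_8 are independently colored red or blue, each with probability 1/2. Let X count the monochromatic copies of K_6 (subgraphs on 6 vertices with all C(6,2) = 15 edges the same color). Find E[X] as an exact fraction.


Let X = Σ_S X_S over the C(8, 6) = 28 subsets S of size 6, where X_S = 1 if the K_6 on S is monochromatic.
For a fixed S, the K_6 on S has C(6, 2) = 15 edges. P[all 15 edges red] = (1/2)^15, and likewise for blue, so P[monochromatic] = 2·(1/2)^15 = 2^{1 − 15} = 1/16384.
Summing: E[X] = C(8, 6) · 2^{1 − 15} = 28 · 1/16384 = 7/4096.
Numerically: E[X] ≈ 0.0017.

E[X] = C(8,6)·2^(1−C(6,2)) = 7/4096 ≈ 0.0017.


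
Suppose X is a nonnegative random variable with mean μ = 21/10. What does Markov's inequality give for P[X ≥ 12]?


μ = E[X] = 21/10, a = 12.
Markov: P[X ≥ 12] ≤ μ/a = (21/10)/12 = 7/40.
Numerically: ≈ 0.175.
(Since a = 12 > μ = 2.100, the bound 7/40 is < 1 and informative.)

P[X ≥ 12] ≤ 7/40 ≈ 0.175.


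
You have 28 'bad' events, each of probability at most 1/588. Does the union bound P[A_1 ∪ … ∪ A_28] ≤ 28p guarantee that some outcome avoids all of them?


Union bound: P[∪_{i=1}^{28} A_i] ≤ Σ_i P[A_i] ≤ 28·p = 28·(1/588) = 1/21.
Numerically: 1/21 ≈ 0.047619.
Is 1/21 < 1? YES.
Since P[∪ A_i] ≤ 1/21 < 1, the complement has P[∩ A_i^c] ≥ 1 − 1/21 = 20/21 > 0, so some outcome avoids every A_i.

28·p = 1/21 ≈ 0.047619; existence CERTIFIED by the union bound.


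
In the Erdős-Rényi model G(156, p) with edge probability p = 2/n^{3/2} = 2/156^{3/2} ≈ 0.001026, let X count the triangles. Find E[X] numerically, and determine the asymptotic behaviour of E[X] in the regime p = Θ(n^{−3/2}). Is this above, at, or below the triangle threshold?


Number of potential triangles: C(156, 3) = 620620.
Each occurs with probability p³ ≈ (0.001026)³ ≈ 1.081507e-09.
By linearity: E[X] = C(156, 3)·p³ ≈ 620620 · 1.081507e-09 ≈ 0.0007.
Since α = 3/2 > 1, p = c/n^{3/2} = o(1/n) is below the triangle threshold p ~ 1/n. Asymptotically E[X] ~ (c³/6)·n^{3(1−α)} = (2³/6)·n^{-1.5} → 0, so by Markov's inequality G has no triangles w.h.p.

E[X] ≈ 0.0007; in regime p = Θ(1/n^{3/2}) E[X] tends to 0 (below the triangle threshold p ~ 1/n).


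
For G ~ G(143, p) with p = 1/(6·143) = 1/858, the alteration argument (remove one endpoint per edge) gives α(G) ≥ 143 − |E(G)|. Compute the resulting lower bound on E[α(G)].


E[|E(G)|] = C(143, 2)·p = 10153 · (1/858) = 71/6.
E[α(G)] ≥ n − E[|E(G)|] = 143 − 71/6 = 787/6.
Numerically: ≈ 131.167.
(This is only a lower bound; the true E[α(G)] may be larger.)

E[α(G)] ≥ 787/6 ≈ 131.167.


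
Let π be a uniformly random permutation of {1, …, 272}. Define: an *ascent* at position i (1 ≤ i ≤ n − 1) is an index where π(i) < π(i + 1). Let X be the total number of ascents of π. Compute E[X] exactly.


Write X = Σ X_I over i = 1, …, 271, with X_I the indicator of one ascent.
There are 271 indicators.
For each fixed i, the pair (π(i), π(i+1)) is a uniformly random ordered pair of distinct values from {1, …, 272}; by symmetry P[π(i) < π(i+1)] = 1/2.
By linearity: E[X] = 271 · (1/2) = (272 − 1) · (1/2) = 271/2 ≈ 135.500000.

E[X] = 271/2 = 135.500000.


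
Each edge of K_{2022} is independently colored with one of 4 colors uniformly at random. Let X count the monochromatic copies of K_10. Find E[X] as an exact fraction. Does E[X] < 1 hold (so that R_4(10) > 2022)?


E[X] = C(2022, 10) · 4^{1 − 45} = 307870445231474093395937796 · 4^{−44} = 307870445231474093395937796/309485009821345068724781056.
As a reduced fraction: E[X] = 76967611307868523348984449/77371252455336267181195264 ≈ 0.9947831.
Is E[X] < 1? YES.
Since E[X] < 1, there exists a 4-coloring of K_{2022} with no monochromatic K_10; hence R_4(10) > 2022.

E[X] = 76967611307868523348984449/77371252455336267181195264 ≈ 0.9947831; E[X] < 1, so R_4(10) > 2022.


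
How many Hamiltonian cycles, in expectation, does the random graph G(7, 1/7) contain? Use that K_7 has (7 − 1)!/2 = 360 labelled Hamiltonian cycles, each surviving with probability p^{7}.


K_7 has (7 − 1)!/2 = 360 labelled Hamiltonian cycles.
For each such Hamiltonian cycle H, let X_H = 1 if all 7 edges of H are present in G. Then P[X_H = 1] = p^{7} = (1/7)^{7} = 1/823543.
By linearity of expectation: E[X] = Σ_H E[X_H] = 360 · p^{7} = 360 · 1/823543 = 360/823543.
Numerically: E[X] ≈ 0.00043714.

E[X] = 360 · (1/7)^{7} = 360/823543 ≈ 0.00043714.


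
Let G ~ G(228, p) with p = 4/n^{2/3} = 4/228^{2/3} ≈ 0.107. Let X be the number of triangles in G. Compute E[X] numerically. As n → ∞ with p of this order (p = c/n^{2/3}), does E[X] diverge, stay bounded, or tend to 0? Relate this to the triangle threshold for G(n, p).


Number of potential triangles: C(228, 3) = 1949476.
Each occurs with probability p³ ≈ (0.107)³ ≈ 1.23115e-03.
By linearity: E[X] = C(228, 3)·p³ ≈ 1949476 · 1.23115e-03 ≈ 2400.094.
Since α = 2/3 < 1, p = c/n^{2/3} ≫ 1/n is above the triangle threshold p ~ 1/n. Asymptotically E[X] ~ (c³/6)·n^{3(1−α)} = (4³/6)·n^{1} → ∞; triangles are abundant w.h.p.

E[X] ≈ 2400.094; in regime p = Θ(1/n^{2/3}) E[X] diverges (above the triangle threshold p ~ 1/n).


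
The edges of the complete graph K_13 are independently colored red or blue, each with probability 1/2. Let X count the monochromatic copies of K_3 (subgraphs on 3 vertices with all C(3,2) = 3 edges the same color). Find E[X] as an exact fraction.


Let X = Σ_S X_S over the C(13, 3) = 286 subsets S of size 3, where X_S = 1 if the K_3 on S is monochromatic.
For a fixed S, the K_3 on S has C(3, 2) = 3 edges. P[all 3 edges red] = (1/2)^3, and likewise for blue, so P[monochromatic] = 2·(1/2)^3 = 2^{1 − 3} = 1/4.
By linearity: E[X] = C(13, 3) · 2^{1 − 3} = 286 · 1/4 = 143/2.
Numerically: E[X] ≈ 71.50000.

E[X] = C(13,3)·2^(1−C(3,2)) = 143/2 ≈ 71.50000.


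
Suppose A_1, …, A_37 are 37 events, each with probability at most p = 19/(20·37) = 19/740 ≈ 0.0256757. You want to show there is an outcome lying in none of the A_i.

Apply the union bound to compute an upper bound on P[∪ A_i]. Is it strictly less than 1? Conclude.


Union bound: P[∪_{i=1}^{37} A_i] ≤ Σ_i P[A_i] ≤ 37·p = 37·(19/740) = 19/20.
Numerically: 19/20 ≈ 0.9500000.
Is 19/20 < 1? YES.
Since P[∪ A_i] ≤ 19/20 < 1, the complement has P[∩ A_i^c] ≥ 1 − 19/20 = 1/20 > 0, so some outcome avoids every A_i.

37·p = 19/20 ≈ 0.9500000; existence CERTIFIED by the union bound.


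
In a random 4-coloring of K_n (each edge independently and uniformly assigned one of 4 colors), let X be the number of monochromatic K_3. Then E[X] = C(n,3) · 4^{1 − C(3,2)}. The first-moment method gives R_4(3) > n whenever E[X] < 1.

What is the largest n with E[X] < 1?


We need C(n, 3) · 4^{1 − 3} < 1, i.e. C(n, 3) < 4^{3 − 1} = 16.
Check values of n near the boundary:
  n = 4: C(4, 3) = 4; 4 < 16? YES
  n = 5: C(5, 3) = 10; 10 < 16? YES
  n = 6: C(6, 3) = 20; 20 < 16? NO
The largest n with C(n, 3) < 16 is n = 5 (where E[X] = 5/8 ≈ 0.62500). Hence R_4(3) > 5, i.e. R_4(3) ≥ 6.

Largest n = 5; hence R_4(3) > 5.


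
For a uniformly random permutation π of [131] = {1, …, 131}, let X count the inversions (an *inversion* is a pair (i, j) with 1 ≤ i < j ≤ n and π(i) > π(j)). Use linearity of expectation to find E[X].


Write X = Σ X_I over the C(131, 2) = 8515 pairs i < j, with X_I the indicator of one inversion.
There are 8515 indicators.
For each fixed pair i < j, the values π(i) and π(j) are two distinct elements of {1, …, 131} in uniformly random order; by symmetry P[π(i) > π(j)] = 1/2.
By linearity: E[X] = 8515 · (1/2) = C(131, 2) · (1/2) = 8515/2 = 8515/2 ≈ 4257.500.

E[X] = 8515/2 = 4257.500.


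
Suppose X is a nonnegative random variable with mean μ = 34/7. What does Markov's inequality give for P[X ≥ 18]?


μ = E[X] = 34/7, a = 18.
Markov: P[X ≥ 18] ≤ μ/a = (34/7)/18 = 17/63.
Numerically: ≈ 0.269841.
(Since a = 18 > μ = 4.857143, the bound 17/63 is < 1 and informative.)

P[X ≥ 18] ≤ 17/63 ≈ 0.269841.


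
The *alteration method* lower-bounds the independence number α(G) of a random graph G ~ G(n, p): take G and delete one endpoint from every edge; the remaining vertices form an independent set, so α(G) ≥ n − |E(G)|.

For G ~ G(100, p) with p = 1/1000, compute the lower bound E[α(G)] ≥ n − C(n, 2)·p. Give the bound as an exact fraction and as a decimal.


E[|E(G)|] = C(100, 2)·p = 4950 · (1/1000) = 99/20.
E[α(G)] ≥ n − E[|E(G)|] = 100 − 99/20 = 1901/20.
Numerically: ≈ 95.050000.
(This is only a lower bound; the true E[α(G)] may be larger.)

E[α(G)] ≥ 1901/20 ≈ 95.050000.


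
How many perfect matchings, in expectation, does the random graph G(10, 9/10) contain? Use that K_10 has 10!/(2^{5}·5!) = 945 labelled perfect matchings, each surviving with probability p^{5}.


K_10 has 10!/(2^{5}·5!) = 945 labelled perfect matchings.
For each such perfect matching H, let X_H = 1 if all 5 edges of H are present in G. Then P[X_H = 1] = p^{5} = (9/10)^{5} = 59049/100000.
Summing the indicators: E[X] = Σ_H E[X_H] = 945 · p^{5} = 945 · 59049/100000 = 11160261/20000.
Numerically: E[X] ≈ 558.

E[X] = 945 · (9/10)^{5} = 11160261/20000 ≈ 558.


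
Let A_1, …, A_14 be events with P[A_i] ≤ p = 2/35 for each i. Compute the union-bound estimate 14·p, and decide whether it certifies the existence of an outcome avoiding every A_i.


Union bound: P[∪_{i=1}^{14} A_i] ≤ Σ_i P[A_i] ≤ 14·p = 14·(2/35) = 4/5.
Numerically: 4/5 ≈ 0.8000.
Is 4/5 < 1? YES.
Since P[∪ A_i] ≤ 4/5 < 1, the complement has P[∩ A_i^c] ≥ 1 − 4/5 = 1/5 > 0, so some outcome avoids every A_i.

14·p = 4/5 ≈ 0.8000; existence CERTIFIED by the union bound.


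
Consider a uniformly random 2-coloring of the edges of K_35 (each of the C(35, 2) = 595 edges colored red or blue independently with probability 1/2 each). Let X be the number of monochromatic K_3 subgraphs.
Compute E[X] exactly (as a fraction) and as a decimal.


Let X = Σ_S X_S over the C(35, 3) = 6545 subsets S of size 3, where X_S = 1 if the K_3 on S is monochromatic.
For a fixed S, the K_3 on S has C(3, 2) = 3 edges. P[all 3 edges red] = (1/2)^3, and likewise for blue, so P[monochromatic] = 2·(1/2)^3 = 2^{1 − 3} = 1/4.
By linearity of expectation: E[X] = C(35, 3) · 2^{1 − 3} = 6545 · 1/4 = 6545/4.
Numerically: E[X] ≈ 1636.25000.

E[X] = C(35,3)·2^(1−C(3,2)) = 6545/4 ≈ 1636.25000.


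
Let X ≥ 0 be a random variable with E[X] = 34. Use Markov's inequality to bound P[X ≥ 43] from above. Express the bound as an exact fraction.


μ = E[X] = 34, a = 43.
Markov: P[X ≥ 43] ≤ μ/a = (34)/43 = 34/43.
Numerically: ≈ 0.790698.
(Since a = 43 > μ = 34.000000, the bound 34/43 is < 1 and informative.)

P[X ≥ 43] ≤ 34/43 ≈ 0.790698.


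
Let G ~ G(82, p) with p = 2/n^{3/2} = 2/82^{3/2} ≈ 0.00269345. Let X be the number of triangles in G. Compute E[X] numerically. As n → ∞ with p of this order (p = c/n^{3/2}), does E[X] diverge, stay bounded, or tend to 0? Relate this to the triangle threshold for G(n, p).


Number of potential triangles: C(82, 3) = 88560.
Each occurs with probability p³ ≈ (0.00269345)³ ≈ 1.95401391e-08.
By linearity: E[X] = C(82, 3)·p³ ≈ 88560 · 1.95401391e-08 ≈ 0.001730.
Since α = 3/2 > 1, p = c/n^{3/2} = o(1/n) is below the triangle threshold p ~ 1/n. Asymptotically E[X] ~ (c³/6)·n^{3(1−α)} = (2³/6)·n^{-1.5} → 0, so by Markov's inequality G has no triangles w.h.p.

E[X] ≈ 0.001730; in regime p = Θ(1/n^{3/2}) E[X] tends to 0 (below the triangle threshold p ~ 1/n).


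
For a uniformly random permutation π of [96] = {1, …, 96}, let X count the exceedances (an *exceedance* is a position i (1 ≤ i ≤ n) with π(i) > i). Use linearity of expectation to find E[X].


Write X = Σ_{i=1}^{96} X_i, where X_i = 1_{π(i) > i}.
For each fixed i, π(i) is uniform over {1, …, 96} (marginal of a uniform permutation), so P[π(i) > i] = (n − i)/n. Summing: Σ_{i=1}^{96} (n − i)/n = (0 + 1 + … + 95)/96 = 96(96 − 1)/(2·96) = (96 − 1)/2.
Hence E[X] = Σ_{i=1}^{96} (96 − i)/96 = 95/2 ≈ 47.500.

E[X] = 95/2 = 47.500.


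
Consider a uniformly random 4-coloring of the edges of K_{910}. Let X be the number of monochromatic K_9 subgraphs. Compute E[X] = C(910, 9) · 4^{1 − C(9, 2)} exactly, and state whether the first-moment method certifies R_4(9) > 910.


E[X] = C(910, 9) · 4^{1 − 36} = 1133378248346922788210 · 4^{−35} = 1133378248346922788210/1180591620717411303424.
As a reduced fraction: E[X] = 566689124173461394105/590295810358705651712 ≈ 0.960009.
Is E[X] < 1? YES.
Since E[X] < 1, there exists a 4-coloring of K_{910} with no monochromatic K_9; hence R_4(9) > 910.

E[X] = 566689124173461394105/590295810358705651712 ≈ 0.960009; E[X] < 1, so R_4(9) > 910.


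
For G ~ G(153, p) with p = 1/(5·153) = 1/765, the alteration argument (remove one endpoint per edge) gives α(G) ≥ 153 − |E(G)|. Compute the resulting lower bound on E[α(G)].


E[|E(G)|] = C(153, 2)·p = 11628 · (1/765) = 76/5.
E[α(G)] ≥ n − E[|E(G)|] = 153 − 76/5 = 689/5.
Numerically: ≈ 137.800000.
(This is only a lower bound; the true E[α(G)] may be larger.)

E[α(G)] ≥ 689/5 ≈ 137.800000.


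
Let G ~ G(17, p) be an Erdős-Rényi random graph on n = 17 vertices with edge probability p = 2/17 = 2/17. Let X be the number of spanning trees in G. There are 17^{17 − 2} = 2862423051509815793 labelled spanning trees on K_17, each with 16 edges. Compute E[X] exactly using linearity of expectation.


K_17 has 17^{17 − 2} = 2862423051509815793 labelled spanning trees.
For each such spanning tree H, let X_H = 1 if all 16 edges of H are present in G. Then P[X_H = 1] = p^{16} = (2/17)^{16} = 65536/48661191875666868481.
By linearity of expectation: E[X] = Σ_H E[X_H] = 2862423051509815793 · p^{16} = 2862423051509815793 · 65536/48661191875666868481 = 65536/17.
Numerically: E[X] ≈ 3855.1.

E[X] = 2862423051509815793 · (2/17)^{16} = 65536/17 ≈ 3855.1.


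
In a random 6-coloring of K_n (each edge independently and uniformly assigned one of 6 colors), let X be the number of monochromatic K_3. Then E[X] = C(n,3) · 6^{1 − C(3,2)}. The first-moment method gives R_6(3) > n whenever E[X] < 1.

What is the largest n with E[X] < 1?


We need C(n, 3) · 6^{1 − 3} < 1, i.e. C(n, 3) < 6^{3 − 1} = 36.
Check values of n near the boundary:
  n = 3: C(3, 3) = 1; 1 < 36? YES
  n = 4: C(4, 3) = 4; 4 < 36? YES
  n = 5: C(5, 3) = 10; 10 < 36? YES
  n = 6: C(6, 3) = 20; 20 < 36? YES
  n = 7: C(7, 3) = 35; 35 < 36? YES
  n = 8: C(8, 3) = 56; 56 < 36? NO
The largest n with C(n, 3) < 36 is n = 7 (where E[X] = 35/36 ≈ 0.972222). Hence R_6(3) > 7, i.e. R_6(3) ≥ 8.

Largest n = 7; hence R_6(3) > 7.


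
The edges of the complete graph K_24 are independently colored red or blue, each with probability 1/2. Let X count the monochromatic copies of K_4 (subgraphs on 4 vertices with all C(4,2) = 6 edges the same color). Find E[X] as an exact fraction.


Let X = Σ_S X_S over the C(24, 4) = 10626 subsets S of size 4, where X_S = 1 if the K_4 on S is monochromatic.
For a fixed S, the K_4 on S has C(4, 2) = 6 edges. P[all 6 edges red] = (1/2)^6, and likewise for blue, so P[monochromatic] = 2·(1/2)^6 = 2^{1 − 6} = 1/32.
By linearity: E[X] = C(24, 4) · 2^{1 − 6} = 10626 · 1/32 = 5313/16.
Numerically: E[X] ≈ 332.06250.

E[X] = C(24,4)·2^(1−C(4,2)) = 5313/16 ≈ 332.06250.


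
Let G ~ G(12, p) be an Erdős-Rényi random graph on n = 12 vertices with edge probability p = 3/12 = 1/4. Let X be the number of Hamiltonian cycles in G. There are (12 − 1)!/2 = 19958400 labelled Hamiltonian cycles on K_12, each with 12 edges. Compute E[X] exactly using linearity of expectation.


K_12 has (12 − 1)!/2 = 19958400 labelled Hamiltonian cycles.
For each such Hamiltonian cycle H, let X_H = 1 if all 12 edges of H are present in G. Then P[X_H = 1] = p^{12} = (1/4)^{12} = 1/16777216.
By linearity: E[X] = Σ_H E[X_H] = 19958400 · p^{12} = 19958400 · 1/16777216 = 155925/131072.
Numerically: E[X] ≈ 1.19.

E[X] = 19958400 · (1/4)^{12} = 155925/131072 ≈ 1.19.


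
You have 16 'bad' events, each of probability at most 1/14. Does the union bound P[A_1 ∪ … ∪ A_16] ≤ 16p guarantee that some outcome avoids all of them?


Union bound: P[∪_{i=1}^{16} A_i] ≤ Σ_i P[A_i] ≤ 16·p = 16·(1/14) = 8/7.
Numerically: 8/7 ≈ 1.143.
Is 8/7 < 1? NO.
Since the bound 8/7 is ≥ 1, the union bound is uninformative here; it does NOT by itself certify existence.

16·p = 8/7 ≈ 1.143; existence NOT certified by the union bound.


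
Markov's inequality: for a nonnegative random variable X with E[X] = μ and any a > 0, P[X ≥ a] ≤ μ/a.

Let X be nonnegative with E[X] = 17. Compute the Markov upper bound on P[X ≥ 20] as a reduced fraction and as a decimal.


μ = E[X] = 17, a = 20.
Markov: P[X ≥ 20] ≤ μ/a = (17)/20 = 17/20.
Numerically: ≈ 0.85000.
(Since a = 20 > μ = 17.00000, the bound 17/20 is < 1 and informative.)

P[X ≥ 20] ≤ 17/20 ≈ 0.85000.


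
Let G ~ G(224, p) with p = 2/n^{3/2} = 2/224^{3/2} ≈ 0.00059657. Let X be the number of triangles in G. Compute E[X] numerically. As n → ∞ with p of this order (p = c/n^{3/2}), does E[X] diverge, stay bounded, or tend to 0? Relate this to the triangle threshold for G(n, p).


Number of potential triangles: C(224, 3) = 1848224.
Each occurs with probability p³ ≈ (0.00059657)³ ≈ 2.1231169e-10.
By linearity: E[X] = C(224, 3)·p³ ≈ 1848224 · 2.1231169e-10 ≈ 0.00039.
Since α = 3/2 > 1, p = c/n^{3/2} = o(1/n) is below the triangle threshold p ~ 1/n. Asymptotically E[X] ~ (c³/6)·n^{3(1−α)} = (2³/6)·n^{-1.5} → 0, so by Markov's inequality G has no triangles w.h.p.

E[X] ≈ 0.00039; in regime p = Θ(1/n^{3/2}) E[X] tends to 0 (below the triangle threshold p ~ 1/n).


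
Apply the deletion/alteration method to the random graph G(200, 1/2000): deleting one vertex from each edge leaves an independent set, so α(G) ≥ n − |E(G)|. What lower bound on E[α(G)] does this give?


E[|E(G)|] = C(200, 2)·p = 19900 · (1/2000) = 199/20.
E[α(G)] ≥ n − E[|E(G)|] = 200 − 199/20 = 3801/20.
Numerically: ≈ 190.05000.
(This is only a lower bound; the true E[α(G)] may be larger.)

E[α(G)] ≥ 3801/20 ≈ 190.05000.


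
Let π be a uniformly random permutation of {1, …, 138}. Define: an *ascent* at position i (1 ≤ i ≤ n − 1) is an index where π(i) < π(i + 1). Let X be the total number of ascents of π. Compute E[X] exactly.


Write X = Σ X_I over i = 1, …, 137, with X_I the indicator of one ascent.
There are 137 indicators.
For each fixed i, the pair (π(i), π(i+1)) is a uniformly random ordered pair of distinct values from {1, …, 138}; by symmetry P[π(i) < π(i+1)] = 1/2.
By linearity: E[X] = 137 · (1/2) = (138 − 1) · (1/2) = 137/2 ≈ 68.500.

E[X] = 137/2 = 68.500.


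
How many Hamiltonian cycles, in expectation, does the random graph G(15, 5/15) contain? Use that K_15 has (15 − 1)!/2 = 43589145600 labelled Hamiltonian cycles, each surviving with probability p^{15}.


K_15 has (15 − 1)!/2 = 43589145600 labelled Hamiltonian cycles.
For each such Hamiltonian cycle H, let X_H = 1 if all 15 edges of H are present in G. Then P[X_H = 1] = p^{15} = (1/3)^{15} = 1/14348907.
By linearity of expectation: E[X] = Σ_H E[X_H] = 43589145600 · p^{15} = 43589145600 · 1/14348907 = 179379200/59049.
Numerically: E[X] ≈ 3.04e+03.

E[X] = 43589145600 · (1/3)^{15} = 179379200/59049 ≈ 3.04e+03.


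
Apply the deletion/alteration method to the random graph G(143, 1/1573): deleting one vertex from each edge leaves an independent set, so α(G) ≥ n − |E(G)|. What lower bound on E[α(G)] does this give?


E[|E(G)|] = C(143, 2)·p = 10153 · (1/1573) = 71/11.
E[α(G)] ≥ n − E[|E(G)|] = 143 − 71/11 = 1502/11.
Numerically: ≈ 136.5455.
(This is only a lower bound; the true E[α(G)] may be larger.)

E[α(G)] ≥ 1502/11 ≈ 136.5455.


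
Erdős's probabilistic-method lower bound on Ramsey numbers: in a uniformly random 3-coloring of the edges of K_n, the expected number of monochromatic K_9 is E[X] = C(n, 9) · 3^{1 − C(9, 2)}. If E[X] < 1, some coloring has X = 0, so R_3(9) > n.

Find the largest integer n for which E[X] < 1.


We need C(n, 9) · 3^{1 − 36} < 1, i.e. C(n, 9) < 3^{36 − 1} = 50031545098999707.
Check values of n near the boundary:
  n = 300: C(300, 9) = 48052241692154700; 48052241692154700 < 50031545098999707? YES
  n = 301: C(301, 9) = 49533303936090975; 49533303936090975 < 50031545098999707? YES
  n = 302: C(302, 9) = 51054804739588650; 51054804739588650 < 50031545098999707? NO
  n = 303: C(303, 9) = 52617706925494425; 52617706925494425 < 50031545098999707? NO
  n = 304: C(304, 9) = 54222992899492560; 54222992899492560 < 50031545098999707? NO
The largest n with C(n, 9) < 50031545098999707 is n = 301 (where E[X] = 16511101312030325/16677181699666569 ≈ 0.99004). Hence R_3(9) > 301, i.e. R_3(9) ≥ 302.

Largest n = 301; hence R_3(9) > 301.


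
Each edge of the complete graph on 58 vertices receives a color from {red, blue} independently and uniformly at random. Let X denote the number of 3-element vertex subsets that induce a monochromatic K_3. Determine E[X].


Let X = Σ_S X_S over the C(58, 3) = 30856 subsets S of size 3, where X_S = 1 if the K_3 on S is monochromatic.
For a fixed S, the K_3 on S has C(3, 2) = 3 edges. P[all 3 edges red] = (1/2)^3, and likewise for blue, so P[monochromatic] = 2·(1/2)^3 = 2^{1 − 3} = 1/4.
By linearity of expectation: E[X] = C(58, 3) · 2^{1 − 3} = 30856 · 1/4 = 7714.
Numerically: E[X] ≈ 7714.00000.

E[X] = C(58,3)·2^(1−C(3,2)) = 7714 ≈ 7714.00000.


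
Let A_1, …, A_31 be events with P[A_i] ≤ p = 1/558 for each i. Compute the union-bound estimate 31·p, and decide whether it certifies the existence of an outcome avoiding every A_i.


Union bound: P[∪_{i=1}^{31} A_i] ≤ Σ_i P[A_i] ≤ 31·p = 31·(1/558) = 1/18.
Numerically: 1/18 ≈ 0.0556.
Is 1/18 < 1? YES.
Since P[∪ A_i] ≤ 1/18 < 1, the complement has P[∩ A_i^c] ≥ 1 − 1/18 = 17/18 > 0, so some outcome avoids every A_i.

31·p = 1/18 ≈ 0.0556; existence CERTIFIED by the union bound.


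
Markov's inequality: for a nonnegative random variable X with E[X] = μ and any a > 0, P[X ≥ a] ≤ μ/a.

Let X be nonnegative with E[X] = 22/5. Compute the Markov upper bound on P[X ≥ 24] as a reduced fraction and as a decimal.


μ = E[X] = 22/5, a = 24.
Markov: P[X ≥ 24] ≤ μ/a = (22/5)/24 = 11/60.
Numerically: ≈ 0.18333.
(Since a = 24 > μ = 4.40000, the bound 11/60 is < 1 and informative.)

P[X ≥ 24] ≤ 11/60 ≈ 0.18333.


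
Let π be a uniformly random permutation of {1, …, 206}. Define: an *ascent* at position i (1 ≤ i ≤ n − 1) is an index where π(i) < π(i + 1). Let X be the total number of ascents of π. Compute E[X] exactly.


Write X = Σ X_I over i = 1, …, 205, with X_I the indicator of one ascent.
There are 205 indicators.
For each fixed i, the pair (π(i), π(i+1)) is a uniformly random ordered pair of distinct values from {1, …, 206}; by symmetry P[π(i) < π(i+1)] = 1/2.
By linearity: E[X] = 205 · (1/2) = (206 − 1) · (1/2) = 205/2 ≈ 102.500.

E[X] = 205/2 = 102.500.


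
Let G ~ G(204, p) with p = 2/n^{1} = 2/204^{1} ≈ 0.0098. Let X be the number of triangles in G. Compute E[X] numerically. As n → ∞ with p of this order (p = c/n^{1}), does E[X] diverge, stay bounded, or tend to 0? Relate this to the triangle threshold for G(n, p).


Number of potential triangles: C(204, 3) = 1394204.
Each occurs with probability p³ ≈ (0.0098)³ ≈ 9.42322e-07.
By linearity: E[X] = C(204, 3)·p³ ≈ 1394204 · 9.42322e-07 ≈ 1.314.
Here α = 1, so p = 2/n is exactly at the triangle threshold p ~ 1/n. Asymptotically E[X] → c³/6 = 2³/6 = 4/3 ≈ 1.333, a bounded constant. In this regime the triangle count is asymptotically Poisson(c³/6).

E[X] ≈ 1.314; in regime p = Θ(1/n^{1}) E[X] stays bounded (at the triangle threshold p ~ 1/n).


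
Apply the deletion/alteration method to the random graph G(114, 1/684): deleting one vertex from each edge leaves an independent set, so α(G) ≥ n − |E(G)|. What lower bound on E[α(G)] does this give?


E[|E(G)|] = C(114, 2)·p = 6441 · (1/684) = 113/12.
E[α(G)] ≥ n − E[|E(G)|] = 114 − 113/12 = 1255/12.
Numerically: ≈ 104.583333.
(This is only a lower bound; the true E[α(G)] may be larger.)

E[α(G)] ≥ 1255/12 ≈ 104.583333.


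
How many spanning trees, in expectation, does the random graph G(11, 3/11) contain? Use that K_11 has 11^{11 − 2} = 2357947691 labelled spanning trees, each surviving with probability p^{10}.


K_11 has 11^{11 − 2} = 2357947691 labelled spanning trees.
For each such spanning tree H, let X_H = 1 if all 10 edges of H are present in G. Then P[X_H = 1] = p^{10} = (3/11)^{10} = 59049/25937424601.
By linearity of expectation: E[X] = Σ_H E[X_H] = 2357947691 · p^{10} = 2357947691 · 59049/25937424601 = 59049/11.
Numerically: E[X] ≈ 5.37e+03.

E[X] = 2357947691 · (3/11)^{10} = 59049/11 ≈ 5.37e+03.


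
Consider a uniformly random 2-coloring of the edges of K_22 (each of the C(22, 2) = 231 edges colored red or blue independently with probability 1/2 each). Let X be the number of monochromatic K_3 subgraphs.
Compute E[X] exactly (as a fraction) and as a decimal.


Let X = Σ_S X_S over the C(22, 3) = 1540 subsets S of size 3, where X_S = 1 if the K_3 on S is monochromatic.
For a fixed S, the K_3 on S has C(3, 2) = 3 edges. P[all 3 edges red] = (1/2)^3, and likewise for blue, so P[monochromatic] = 2·(1/2)^3 = 2^{1 − 3} = 1/4.
By linearity of expectation: E[X] = C(22, 3) · 2^{1 − 3} = 1540 · 1/4 = 385.
Numerically: E[X] ≈ 385.0000.

E[X] = C(22,3)·2^(1−C(3,2)) = 385 ≈ 385.0000.


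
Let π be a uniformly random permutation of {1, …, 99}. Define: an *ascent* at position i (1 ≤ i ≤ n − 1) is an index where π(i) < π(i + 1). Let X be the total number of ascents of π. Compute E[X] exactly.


Write X = Σ X_I over i = 1, …, 98, with X_I the indicator of one ascent.
There are 98 indicators.
For each fixed i, the pair (π(i), π(i+1)) is a uniformly random ordered pair of distinct values from {1, …, 99}; by symmetry P[π(i) < π(i+1)] = 1/2.
By linearity: E[X] = 98 · (1/2) = (99 − 1) · (1/2) = 49 ≈ 49.00000.

E[X] = 49 = 49.00000.


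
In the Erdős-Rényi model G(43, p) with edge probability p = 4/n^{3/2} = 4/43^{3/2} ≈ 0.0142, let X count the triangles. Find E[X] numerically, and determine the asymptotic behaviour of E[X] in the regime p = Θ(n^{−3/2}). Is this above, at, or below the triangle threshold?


Number of potential triangles: C(43, 3) = 12341.
Each occurs with probability p³ ≈ (0.0142)³ ≈ 2.85478e-06.
By linearity: E[X] = C(43, 3)·p³ ≈ 12341 · 2.85478e-06 ≈ 0.035.
Since α = 3/2 > 1, p = c/n^{3/2} = o(1/n) is below the triangle threshold p ~ 1/n. Asymptotically E[X] ~ (c³/6)·n^{3(1−α)} = (4³/6)·n^{-1.5} → 0, so by Markov's inequality G has no triangles w.h.p.

E[X] ≈ 0.035; in regime p = Θ(1/n^{3/2}) E[X] tends to 0 (below the triangle threshold p ~ 1/n).


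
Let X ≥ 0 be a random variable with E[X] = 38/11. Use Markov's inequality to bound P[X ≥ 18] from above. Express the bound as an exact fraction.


μ = E[X] = 38/11, a = 18.
Markov: P[X ≥ 18] ≤ μ/a = (38/11)/18 = 19/99.
Numerically: ≈ 0.192.
(Since a = 18 > μ = 3.455, the bound 19/99 is < 1 and informative.)

P[X ≥ 18] ≤ 19/99 ≈ 0.192.


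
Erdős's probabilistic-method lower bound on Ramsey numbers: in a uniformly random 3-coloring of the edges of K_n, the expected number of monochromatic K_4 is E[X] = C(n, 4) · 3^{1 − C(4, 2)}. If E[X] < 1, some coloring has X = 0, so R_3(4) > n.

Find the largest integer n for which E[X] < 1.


We need C(n, 4) · 3^{1 − 6} < 1, i.e. C(n, 4) < 3^{6 − 1} = 243.
Check values of n near the boundary:
  n = 9: C(9, 4) = 126; 126 < 243? YES
  n = 10: C(10, 4) = 210; 210 < 243? YES
  n = 11: C(11, 4) = 330; 330 < 243? NO
  n = 12: C(12, 4) = 495; 495 < 243? NO
  n = 13: C(13, 4) = 715; 715 < 243? NO
The largest n with C(n, 4) < 243 is n = 10 (where E[X] = 70/81 ≈ 0.8641975). Hence R_3(4) > 10, i.e. R_3(4) ≥ 11.

Largest n = 10; hence R_3(4) > 10.


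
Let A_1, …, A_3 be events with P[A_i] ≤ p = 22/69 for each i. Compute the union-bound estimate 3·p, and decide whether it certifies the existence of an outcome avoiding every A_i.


Union bound: P[∪_{i=1}^{3} A_i] ≤ Σ_i P[A_i] ≤ 3·p = 3·(22/69) = 22/23.
Numerically: 22/23 ≈ 0.95652.
Is 22/23 < 1? YES.
Since P[∪ A_i] ≤ 22/23 < 1, the complement has P[∩ A_i^c] ≥ 1 − 22/23 = 1/23 > 0, so some outcome avoids every A_i.

3·p = 22/23 ≈ 0.95652; existence CERTIFIED by the union bound.


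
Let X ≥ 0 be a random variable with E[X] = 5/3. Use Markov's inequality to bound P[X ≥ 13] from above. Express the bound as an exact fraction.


μ = E[X] = 5/3, a = 13.
Markov: P[X ≥ 13] ≤ μ/a = (5/3)/13 = 5/39.
Numerically: ≈ 0.1282.
(Since a = 13 > μ = 1.6667, the bound 5/39 is < 1 and informative.)

P[X ≥ 13] ≤ 5/39 ≈ 0.1282.


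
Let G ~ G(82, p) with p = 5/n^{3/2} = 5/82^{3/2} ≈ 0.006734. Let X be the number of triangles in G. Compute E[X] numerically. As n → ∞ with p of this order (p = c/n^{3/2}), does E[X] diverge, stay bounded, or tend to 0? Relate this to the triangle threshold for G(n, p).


Number of potential triangles: C(82, 3) = 88560.
Each occurs with probability p³ ≈ (0.006734)³ ≈ 3.053147e-07.
By linearity: E[X] = C(82, 3)·p³ ≈ 88560 · 3.053147e-07 ≈ 0.0270.
Since α = 3/2 > 1, p = c/n^{3/2} = o(1/n) is below the triangle threshold p ~ 1/n. Asymptotically E[X] ~ (c³/6)·n^{3(1−α)} = (5³/6)·n^{-1.5} → 0, so by Markov's inequality G has no triangles w.h.p.

E[X] ≈ 0.0270; in regime p = Θ(1/n^{3/2}) E[X] tends to 0 (below the triangle threshold p ~ 1/n).


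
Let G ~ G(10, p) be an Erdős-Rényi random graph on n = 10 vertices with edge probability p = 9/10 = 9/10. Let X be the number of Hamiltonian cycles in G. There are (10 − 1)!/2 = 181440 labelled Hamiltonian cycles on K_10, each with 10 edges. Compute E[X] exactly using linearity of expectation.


K_10 has (10 − 1)!/2 = 181440 labelled Hamiltonian cycles.
For each such Hamiltonian cycle H, let X_H = 1 if all 10 edges of H are present in G. Then P[X_H = 1] = p^{10} = (9/10)^{10} = 3486784401/10000000000.
By linearity of expectation: E[X] = Σ_H E[X_H] = 181440 · p^{10} = 181440 · 3486784401/10000000000 = 1977006755367/31250000.
Numerically: E[X] ≈ 63264.2.

E[X] = 181440 · (9/10)^{10} = 1977006755367/31250000 ≈ 63264.2.


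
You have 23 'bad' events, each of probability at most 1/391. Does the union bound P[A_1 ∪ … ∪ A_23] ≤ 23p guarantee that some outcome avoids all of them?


Union bound: P[∪_{i=1}^{23} A_i] ≤ Σ_i P[A_i] ≤ 23·p = 23·(1/391) = 1/17.
Numerically: 1/17 ≈ 0.0588235.
Is 1/17 < 1? YES.
Since P[∪ A_i] ≤ 1/17 < 1, the complement has P[∩ A_i^c] ≥ 1 − 1/17 = 16/17 > 0, so some outcome avoids every A_i.

23·p = 1/17 ≈ 0.0588235; existence CERTIFIED by the union bound.


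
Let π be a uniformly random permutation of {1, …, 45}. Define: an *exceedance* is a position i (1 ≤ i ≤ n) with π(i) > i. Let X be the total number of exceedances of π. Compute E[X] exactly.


Write X = Σ_{i=1}^{45} X_i, where X_i = 1_{π(i) > i}.
For each fixed i, π(i) is uniform over {1, …, 45} (marginal of a uniform permutation), so P[π(i) > i] = (n − i)/n. Summing: Σ_{i=1}^{45} (n − i)/n = (0 + 1 + … + 44)/45 = 45(45 − 1)/(2·45) = (45 − 1)/2.
Hence E[X] = Σ_{i=1}^{45} (45 − i)/45 = 22 ≈ 22.00000.

E[X] = 22 = 22.00000.


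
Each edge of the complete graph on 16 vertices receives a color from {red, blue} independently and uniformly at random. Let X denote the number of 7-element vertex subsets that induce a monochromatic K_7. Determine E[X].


Let X = Σ_S X_S over the C(16, 7) = 11440 subsets S of size 7, where X_S = 1 if the K_7 on S is monochromatic.
For a fixed S, the K_7 on S has C(7, 2) = 21 edges. P[all 21 edges red] = (1/2)^21, and likewise for blue, so P[monochromatic] = 2·(1/2)^21 = 2^{1 − 21} = 1/1048576.
By linearity of expectation: E[X] = C(16, 7) · 2^{1 − 21} = 11440 · 1/1048576 = 715/65536.
Numerically: E[X] ≈ 0.0109.

E[X] = C(16,7)·2^(1−C(7,2)) = 715/65536 ≈ 0.0109.


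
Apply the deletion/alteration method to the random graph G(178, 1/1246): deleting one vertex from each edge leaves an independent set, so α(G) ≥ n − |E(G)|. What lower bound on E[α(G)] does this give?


E[|E(G)|] = C(178, 2)·p = 15753 · (1/1246) = 177/14.
E[α(G)] ≥ n − E[|E(G)|] = 178 − 177/14 = 2315/14.
Numerically: ≈ 165.35714.
(This is only a lower bound; the true E[α(G)] may be larger.)

E[α(G)] ≥ 2315/14 ≈ 165.35714.


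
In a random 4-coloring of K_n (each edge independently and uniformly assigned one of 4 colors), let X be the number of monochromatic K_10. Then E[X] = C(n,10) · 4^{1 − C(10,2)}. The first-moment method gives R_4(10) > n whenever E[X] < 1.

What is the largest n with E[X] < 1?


We need C(n, 10) · 4^{1 − 45} < 1, i.e. C(n, 10) < 4^{45 − 1} = 309485009821345068724781056.
Check values of n near the boundary:
  n = 2021: C(2021, 10) = 306347841644770462864800616; 306347841644770462864800616 < 309485009821345068724781056? YES
  n = 2022: C(2022, 10) = 307870445231474093395937796; 307870445231474093395937796 < 309485009821345068724781056? YES
  n = 2023: C(2023, 10) = 309399856285778485315440716; 309399856285778485315440716 < 309485009821345068724781056? YES
  n = 2024: C(2024, 10) = 310936101848269937576192656; 310936101848269937576192656 < 309485009821345068724781056? NO
  n = 2025: C(2025, 10) = 312479209053472269772600560; 312479209053472269772600560 < 309485009821345068724781056? NO
The largest n with C(n, 10) < 309485009821345068724781056 is n = 2023 (where E[X] = 77349964071444621328860179/77371252455336267181195264 ≈ 0.999725). Hence R_4(10) > 2023, i.e. R_4(10) ≥ 2024.

Largest n = 2023; hence R_4(10) > 2023.
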